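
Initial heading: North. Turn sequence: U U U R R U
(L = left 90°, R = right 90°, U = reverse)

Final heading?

Start: North
  U (U-turn (180°)) -> South
  U (U-turn (180°)) -> North
  U (U-turn (180°)) -> South
  R (right (90° clockwise)) -> West
  R (right (90° clockwise)) -> North
  U (U-turn (180°)) -> South
Final: South

Answer: Final heading: South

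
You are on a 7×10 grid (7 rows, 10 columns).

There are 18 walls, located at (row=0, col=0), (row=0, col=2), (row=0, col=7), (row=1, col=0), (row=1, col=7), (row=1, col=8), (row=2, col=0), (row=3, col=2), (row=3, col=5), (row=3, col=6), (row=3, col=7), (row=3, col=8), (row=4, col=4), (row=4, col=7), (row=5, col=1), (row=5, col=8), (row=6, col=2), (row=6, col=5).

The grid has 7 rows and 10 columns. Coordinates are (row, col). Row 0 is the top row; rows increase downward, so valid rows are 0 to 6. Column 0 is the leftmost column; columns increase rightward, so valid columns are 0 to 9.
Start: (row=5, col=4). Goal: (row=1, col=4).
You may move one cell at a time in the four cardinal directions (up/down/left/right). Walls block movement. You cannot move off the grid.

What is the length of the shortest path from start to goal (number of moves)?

Answer: Shortest path length: 6

Derivation:
BFS from (row=5, col=4) until reaching (row=1, col=4):
  Distance 0: (row=5, col=4)
  Distance 1: (row=5, col=3), (row=5, col=5), (row=6, col=4)
  Distance 2: (row=4, col=3), (row=4, col=5), (row=5, col=2), (row=5, col=6), (row=6, col=3)
  Distance 3: (row=3, col=3), (row=4, col=2), (row=4, col=6), (row=5, col=7), (row=6, col=6)
  Distance 4: (row=2, col=3), (row=3, col=4), (row=4, col=1), (row=6, col=7)
  Distance 5: (row=1, col=3), (row=2, col=2), (row=2, col=4), (row=3, col=1), (row=4, col=0), (row=6, col=8)
  Distance 6: (row=0, col=3), (row=1, col=2), (row=1, col=4), (row=2, col=1), (row=2, col=5), (row=3, col=0), (row=5, col=0), (row=6, col=9)  <- goal reached here
One shortest path (6 moves): (row=5, col=4) -> (row=5, col=3) -> (row=4, col=3) -> (row=3, col=3) -> (row=3, col=4) -> (row=2, col=4) -> (row=1, col=4)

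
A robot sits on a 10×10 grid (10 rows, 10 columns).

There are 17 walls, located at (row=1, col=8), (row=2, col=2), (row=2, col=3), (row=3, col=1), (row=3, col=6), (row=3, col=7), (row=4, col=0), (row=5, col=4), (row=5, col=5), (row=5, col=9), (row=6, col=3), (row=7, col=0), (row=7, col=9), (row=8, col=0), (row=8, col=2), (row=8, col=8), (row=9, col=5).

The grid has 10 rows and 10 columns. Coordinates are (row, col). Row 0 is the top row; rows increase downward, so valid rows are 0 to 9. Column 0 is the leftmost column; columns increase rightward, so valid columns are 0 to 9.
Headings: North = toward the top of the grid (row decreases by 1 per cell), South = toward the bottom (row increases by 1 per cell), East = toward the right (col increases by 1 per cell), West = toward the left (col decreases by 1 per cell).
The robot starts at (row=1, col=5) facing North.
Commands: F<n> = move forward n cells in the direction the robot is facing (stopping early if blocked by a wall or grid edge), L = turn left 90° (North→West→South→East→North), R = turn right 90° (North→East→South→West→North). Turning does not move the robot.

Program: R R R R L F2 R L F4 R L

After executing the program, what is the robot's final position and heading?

Start: (row=1, col=5), facing North
  R: turn right, now facing East
  R: turn right, now facing South
  R: turn right, now facing West
  R: turn right, now facing North
  L: turn left, now facing West
  F2: move forward 2, now at (row=1, col=3)
  R: turn right, now facing North
  L: turn left, now facing West
  F4: move forward 3/4 (blocked), now at (row=1, col=0)
  R: turn right, now facing North
  L: turn left, now facing West
Final: (row=1, col=0), facing West

Answer: Final position: (row=1, col=0), facing West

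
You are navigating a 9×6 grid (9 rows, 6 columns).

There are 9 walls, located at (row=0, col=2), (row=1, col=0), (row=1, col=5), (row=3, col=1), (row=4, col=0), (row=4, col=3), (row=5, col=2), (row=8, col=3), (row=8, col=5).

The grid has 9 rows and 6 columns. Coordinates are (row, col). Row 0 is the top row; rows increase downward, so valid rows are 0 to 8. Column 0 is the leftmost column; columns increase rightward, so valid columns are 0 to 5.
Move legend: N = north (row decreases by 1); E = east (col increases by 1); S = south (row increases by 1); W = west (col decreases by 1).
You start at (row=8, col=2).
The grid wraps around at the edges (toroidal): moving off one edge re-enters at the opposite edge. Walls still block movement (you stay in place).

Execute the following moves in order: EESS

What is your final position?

Start: (row=8, col=2)
  E (east): blocked, stay at (row=8, col=2)
  E (east): blocked, stay at (row=8, col=2)
  S (south): blocked, stay at (row=8, col=2)
  S (south): blocked, stay at (row=8, col=2)
Final: (row=8, col=2)

Answer: Final position: (row=8, col=2)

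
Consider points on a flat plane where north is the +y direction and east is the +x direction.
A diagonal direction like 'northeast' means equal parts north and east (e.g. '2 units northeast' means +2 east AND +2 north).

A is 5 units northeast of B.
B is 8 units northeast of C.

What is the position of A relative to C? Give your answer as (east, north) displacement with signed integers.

Place C at the origin (east=0, north=0).
  B is 8 units northeast of C: delta (east=+8, north=+8); B at (east=8, north=8).
  A is 5 units northeast of B: delta (east=+5, north=+5); A at (east=13, north=13).
Therefore A relative to C: (east=13, north=13).

Answer: A is at (east=13, north=13) relative to C.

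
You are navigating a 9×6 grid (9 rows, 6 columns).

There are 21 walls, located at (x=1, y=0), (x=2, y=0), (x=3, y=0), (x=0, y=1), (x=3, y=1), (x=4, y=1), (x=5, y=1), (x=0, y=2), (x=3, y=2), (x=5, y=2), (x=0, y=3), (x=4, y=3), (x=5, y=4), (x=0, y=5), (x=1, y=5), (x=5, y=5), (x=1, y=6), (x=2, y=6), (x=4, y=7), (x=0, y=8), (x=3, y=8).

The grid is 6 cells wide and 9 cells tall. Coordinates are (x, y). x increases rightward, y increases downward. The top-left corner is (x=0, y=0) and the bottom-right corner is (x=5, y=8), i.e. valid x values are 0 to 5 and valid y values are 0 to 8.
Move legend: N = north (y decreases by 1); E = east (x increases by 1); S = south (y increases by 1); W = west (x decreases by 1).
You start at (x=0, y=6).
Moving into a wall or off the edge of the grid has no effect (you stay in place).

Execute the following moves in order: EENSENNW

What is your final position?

Answer: Final position: (x=0, y=7)

Derivation:
Start: (x=0, y=6)
  E (east): blocked, stay at (x=0, y=6)
  E (east): blocked, stay at (x=0, y=6)
  N (north): blocked, stay at (x=0, y=6)
  S (south): (x=0, y=6) -> (x=0, y=7)
  E (east): (x=0, y=7) -> (x=1, y=7)
  N (north): blocked, stay at (x=1, y=7)
  N (north): blocked, stay at (x=1, y=7)
  W (west): (x=1, y=7) -> (x=0, y=7)
Final: (x=0, y=7)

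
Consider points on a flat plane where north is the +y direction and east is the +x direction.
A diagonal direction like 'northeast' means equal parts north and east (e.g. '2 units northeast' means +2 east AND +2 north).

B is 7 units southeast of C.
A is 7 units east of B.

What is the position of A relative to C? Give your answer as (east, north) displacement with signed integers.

Answer: A is at (east=14, north=-7) relative to C.

Derivation:
Place C at the origin (east=0, north=0).
  B is 7 units southeast of C: delta (east=+7, north=-7); B at (east=7, north=-7).
  A is 7 units east of B: delta (east=+7, north=+0); A at (east=14, north=-7).
Therefore A relative to C: (east=14, north=-7).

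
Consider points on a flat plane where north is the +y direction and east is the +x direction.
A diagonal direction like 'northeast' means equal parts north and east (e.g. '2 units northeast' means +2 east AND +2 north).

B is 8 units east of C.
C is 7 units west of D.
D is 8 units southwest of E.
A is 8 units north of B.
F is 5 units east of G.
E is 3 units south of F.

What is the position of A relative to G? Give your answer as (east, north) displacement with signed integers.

Answer: A is at (east=-2, north=-3) relative to G.

Derivation:
Place G at the origin (east=0, north=0).
  F is 5 units east of G: delta (east=+5, north=+0); F at (east=5, north=0).
  E is 3 units south of F: delta (east=+0, north=-3); E at (east=5, north=-3).
  D is 8 units southwest of E: delta (east=-8, north=-8); D at (east=-3, north=-11).
  C is 7 units west of D: delta (east=-7, north=+0); C at (east=-10, north=-11).
  B is 8 units east of C: delta (east=+8, north=+0); B at (east=-2, north=-11).
  A is 8 units north of B: delta (east=+0, north=+8); A at (east=-2, north=-3).
Therefore A relative to G: (east=-2, north=-3).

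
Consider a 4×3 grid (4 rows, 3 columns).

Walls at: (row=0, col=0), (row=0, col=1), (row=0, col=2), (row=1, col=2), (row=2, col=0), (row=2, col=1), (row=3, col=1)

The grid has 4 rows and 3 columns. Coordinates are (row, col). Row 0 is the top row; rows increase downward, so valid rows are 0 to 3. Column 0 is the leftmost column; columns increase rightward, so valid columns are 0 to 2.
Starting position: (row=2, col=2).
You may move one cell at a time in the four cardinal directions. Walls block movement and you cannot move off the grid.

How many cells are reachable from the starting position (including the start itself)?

Answer: Reachable cells: 2

Derivation:
BFS flood-fill from (row=2, col=2):
  Distance 0: (row=2, col=2)
  Distance 1: (row=3, col=2)
Total reachable: 2 (grid has 5 open cells total)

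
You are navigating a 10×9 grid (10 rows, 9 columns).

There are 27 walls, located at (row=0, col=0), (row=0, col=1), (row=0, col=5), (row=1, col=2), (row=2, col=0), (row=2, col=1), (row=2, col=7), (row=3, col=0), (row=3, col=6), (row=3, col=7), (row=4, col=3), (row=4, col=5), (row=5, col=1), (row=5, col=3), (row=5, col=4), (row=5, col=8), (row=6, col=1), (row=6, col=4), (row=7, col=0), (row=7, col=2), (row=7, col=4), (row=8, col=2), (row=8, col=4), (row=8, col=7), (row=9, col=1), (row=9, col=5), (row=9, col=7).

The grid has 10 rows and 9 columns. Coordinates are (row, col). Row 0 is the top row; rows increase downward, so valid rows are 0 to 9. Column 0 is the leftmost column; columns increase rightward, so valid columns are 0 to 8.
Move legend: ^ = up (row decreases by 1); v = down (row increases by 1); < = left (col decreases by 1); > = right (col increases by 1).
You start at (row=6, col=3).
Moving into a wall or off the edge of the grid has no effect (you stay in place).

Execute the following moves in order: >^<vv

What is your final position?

Start: (row=6, col=3)
  > (right): blocked, stay at (row=6, col=3)
  ^ (up): blocked, stay at (row=6, col=3)
  < (left): (row=6, col=3) -> (row=6, col=2)
  v (down): blocked, stay at (row=6, col=2)
  v (down): blocked, stay at (row=6, col=2)
Final: (row=6, col=2)

Answer: Final position: (row=6, col=2)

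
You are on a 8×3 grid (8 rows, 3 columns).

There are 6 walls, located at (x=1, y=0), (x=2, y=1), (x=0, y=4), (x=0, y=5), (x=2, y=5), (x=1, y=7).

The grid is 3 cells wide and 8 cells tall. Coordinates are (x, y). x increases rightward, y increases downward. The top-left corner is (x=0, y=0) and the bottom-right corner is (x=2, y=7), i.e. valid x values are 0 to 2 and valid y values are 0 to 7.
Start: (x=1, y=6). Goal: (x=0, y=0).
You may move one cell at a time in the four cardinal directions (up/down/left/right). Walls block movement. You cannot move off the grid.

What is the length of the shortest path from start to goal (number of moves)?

BFS from (x=1, y=6) until reaching (x=0, y=0):
  Distance 0: (x=1, y=6)
  Distance 1: (x=1, y=5), (x=0, y=6), (x=2, y=6)
  Distance 2: (x=1, y=4), (x=0, y=7), (x=2, y=7)
  Distance 3: (x=1, y=3), (x=2, y=4)
  Distance 4: (x=1, y=2), (x=0, y=3), (x=2, y=3)
  Distance 5: (x=1, y=1), (x=0, y=2), (x=2, y=2)
  Distance 6: (x=0, y=1)
  Distance 7: (x=0, y=0)  <- goal reached here
One shortest path (7 moves): (x=1, y=6) -> (x=1, y=5) -> (x=1, y=4) -> (x=1, y=3) -> (x=0, y=3) -> (x=0, y=2) -> (x=0, y=1) -> (x=0, y=0)

Answer: Shortest path length: 7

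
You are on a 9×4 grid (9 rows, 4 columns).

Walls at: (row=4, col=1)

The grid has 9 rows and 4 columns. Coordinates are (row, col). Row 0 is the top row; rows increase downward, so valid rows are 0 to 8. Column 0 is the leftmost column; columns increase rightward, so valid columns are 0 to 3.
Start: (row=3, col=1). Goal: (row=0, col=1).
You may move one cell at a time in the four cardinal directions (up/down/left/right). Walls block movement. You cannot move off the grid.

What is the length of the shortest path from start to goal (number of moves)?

Answer: Shortest path length: 3

Derivation:
BFS from (row=3, col=1) until reaching (row=0, col=1):
  Distance 0: (row=3, col=1)
  Distance 1: (row=2, col=1), (row=3, col=0), (row=3, col=2)
  Distance 2: (row=1, col=1), (row=2, col=0), (row=2, col=2), (row=3, col=3), (row=4, col=0), (row=4, col=2)
  Distance 3: (row=0, col=1), (row=1, col=0), (row=1, col=2), (row=2, col=3), (row=4, col=3), (row=5, col=0), (row=5, col=2)  <- goal reached here
One shortest path (3 moves): (row=3, col=1) -> (row=2, col=1) -> (row=1, col=1) -> (row=0, col=1)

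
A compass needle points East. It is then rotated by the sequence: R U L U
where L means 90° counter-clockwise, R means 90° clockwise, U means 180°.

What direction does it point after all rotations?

Answer: Final heading: East

Derivation:
Start: East
  R (right (90° clockwise)) -> South
  U (U-turn (180°)) -> North
  L (left (90° counter-clockwise)) -> West
  U (U-turn (180°)) -> East
Final: East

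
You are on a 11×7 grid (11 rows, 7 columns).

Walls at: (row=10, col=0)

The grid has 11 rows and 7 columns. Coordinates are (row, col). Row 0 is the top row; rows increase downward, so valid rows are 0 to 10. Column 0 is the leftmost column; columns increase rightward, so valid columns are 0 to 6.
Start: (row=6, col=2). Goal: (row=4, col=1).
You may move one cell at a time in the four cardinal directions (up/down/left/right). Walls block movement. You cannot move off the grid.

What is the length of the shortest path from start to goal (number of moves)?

Answer: Shortest path length: 3

Derivation:
BFS from (row=6, col=2) until reaching (row=4, col=1):
  Distance 0: (row=6, col=2)
  Distance 1: (row=5, col=2), (row=6, col=1), (row=6, col=3), (row=7, col=2)
  Distance 2: (row=4, col=2), (row=5, col=1), (row=5, col=3), (row=6, col=0), (row=6, col=4), (row=7, col=1), (row=7, col=3), (row=8, col=2)
  Distance 3: (row=3, col=2), (row=4, col=1), (row=4, col=3), (row=5, col=0), (row=5, col=4), (row=6, col=5), (row=7, col=0), (row=7, col=4), (row=8, col=1), (row=8, col=3), (row=9, col=2)  <- goal reached here
One shortest path (3 moves): (row=6, col=2) -> (row=6, col=1) -> (row=5, col=1) -> (row=4, col=1)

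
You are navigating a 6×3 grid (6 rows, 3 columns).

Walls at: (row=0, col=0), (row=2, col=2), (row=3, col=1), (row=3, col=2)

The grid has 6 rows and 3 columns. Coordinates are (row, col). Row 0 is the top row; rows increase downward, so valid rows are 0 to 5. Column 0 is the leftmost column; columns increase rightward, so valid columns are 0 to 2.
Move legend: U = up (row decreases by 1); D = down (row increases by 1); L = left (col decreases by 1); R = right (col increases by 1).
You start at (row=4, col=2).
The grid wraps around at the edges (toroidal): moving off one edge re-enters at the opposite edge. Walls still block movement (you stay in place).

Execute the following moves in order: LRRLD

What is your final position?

Answer: Final position: (row=5, col=2)

Derivation:
Start: (row=4, col=2)
  L (left): (row=4, col=2) -> (row=4, col=1)
  R (right): (row=4, col=1) -> (row=4, col=2)
  R (right): (row=4, col=2) -> (row=4, col=0)
  L (left): (row=4, col=0) -> (row=4, col=2)
  D (down): (row=4, col=2) -> (row=5, col=2)
Final: (row=5, col=2)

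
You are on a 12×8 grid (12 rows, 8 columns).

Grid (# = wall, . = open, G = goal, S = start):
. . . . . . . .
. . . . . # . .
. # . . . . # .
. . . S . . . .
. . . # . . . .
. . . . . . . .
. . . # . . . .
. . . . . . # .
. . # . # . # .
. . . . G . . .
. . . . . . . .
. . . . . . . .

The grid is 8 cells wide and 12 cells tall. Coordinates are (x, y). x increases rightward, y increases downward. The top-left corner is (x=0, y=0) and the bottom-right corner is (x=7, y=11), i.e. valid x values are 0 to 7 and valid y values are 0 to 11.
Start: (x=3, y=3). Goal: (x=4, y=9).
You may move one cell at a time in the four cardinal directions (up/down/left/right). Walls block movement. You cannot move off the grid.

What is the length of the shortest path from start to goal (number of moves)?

BFS from (x=3, y=3) until reaching (x=4, y=9):
  Distance 0: (x=3, y=3)
  Distance 1: (x=3, y=2), (x=2, y=3), (x=4, y=3)
  Distance 2: (x=3, y=1), (x=2, y=2), (x=4, y=2), (x=1, y=3), (x=5, y=3), (x=2, y=4), (x=4, y=4)
  Distance 3: (x=3, y=0), (x=2, y=1), (x=4, y=1), (x=5, y=2), (x=0, y=3), (x=6, y=3), (x=1, y=4), (x=5, y=4), (x=2, y=5), (x=4, y=5)
  Distance 4: (x=2, y=0), (x=4, y=0), (x=1, y=1), (x=0, y=2), (x=7, y=3), (x=0, y=4), (x=6, y=4), (x=1, y=5), (x=3, y=5), (x=5, y=5), (x=2, y=6), (x=4, y=6)
  Distance 5: (x=1, y=0), (x=5, y=0), (x=0, y=1), (x=7, y=2), (x=7, y=4), (x=0, y=5), (x=6, y=5), (x=1, y=6), (x=5, y=6), (x=2, y=7), (x=4, y=7)
  Distance 6: (x=0, y=0), (x=6, y=0), (x=7, y=1), (x=7, y=5), (x=0, y=6), (x=6, y=6), (x=1, y=7), (x=3, y=7), (x=5, y=7)
  Distance 7: (x=7, y=0), (x=6, y=1), (x=7, y=6), (x=0, y=7), (x=1, y=8), (x=3, y=8), (x=5, y=8)
  Distance 8: (x=7, y=7), (x=0, y=8), (x=1, y=9), (x=3, y=9), (x=5, y=9)
  Distance 9: (x=7, y=8), (x=0, y=9), (x=2, y=9), (x=4, y=9), (x=6, y=9), (x=1, y=10), (x=3, y=10), (x=5, y=10)  <- goal reached here
One shortest path (9 moves): (x=3, y=3) -> (x=4, y=3) -> (x=5, y=3) -> (x=5, y=4) -> (x=5, y=5) -> (x=5, y=6) -> (x=5, y=7) -> (x=5, y=8) -> (x=5, y=9) -> (x=4, y=9)

Answer: Shortest path length: 9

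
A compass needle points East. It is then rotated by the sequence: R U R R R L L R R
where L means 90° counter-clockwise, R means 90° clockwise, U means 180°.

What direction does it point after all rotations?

Start: East
  R (right (90° clockwise)) -> South
  U (U-turn (180°)) -> North
  R (right (90° clockwise)) -> East
  R (right (90° clockwise)) -> South
  R (right (90° clockwise)) -> West
  L (left (90° counter-clockwise)) -> South
  L (left (90° counter-clockwise)) -> East
  R (right (90° clockwise)) -> South
  R (right (90° clockwise)) -> West
Final: West

Answer: Final heading: West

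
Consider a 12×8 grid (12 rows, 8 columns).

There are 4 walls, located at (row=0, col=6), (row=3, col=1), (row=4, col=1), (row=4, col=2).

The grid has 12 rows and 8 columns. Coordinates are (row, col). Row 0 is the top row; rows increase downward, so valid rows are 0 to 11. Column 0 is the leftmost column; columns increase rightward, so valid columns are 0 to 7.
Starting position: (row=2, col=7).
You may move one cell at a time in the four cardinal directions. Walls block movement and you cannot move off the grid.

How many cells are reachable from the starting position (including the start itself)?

BFS flood-fill from (row=2, col=7):
  Distance 0: (row=2, col=7)
  Distance 1: (row=1, col=7), (row=2, col=6), (row=3, col=7)
  Distance 2: (row=0, col=7), (row=1, col=6), (row=2, col=5), (row=3, col=6), (row=4, col=7)
  Distance 3: (row=1, col=5), (row=2, col=4), (row=3, col=5), (row=4, col=6), (row=5, col=7)
  Distance 4: (row=0, col=5), (row=1, col=4), (row=2, col=3), (row=3, col=4), (row=4, col=5), (row=5, col=6), (row=6, col=7)
  Distance 5: (row=0, col=4), (row=1, col=3), (row=2, col=2), (row=3, col=3), (row=4, col=4), (row=5, col=5), (row=6, col=6), (row=7, col=7)
  Distance 6: (row=0, col=3), (row=1, col=2), (row=2, col=1), (row=3, col=2), (row=4, col=3), (row=5, col=4), (row=6, col=5), (row=7, col=6), (row=8, col=7)
  Distance 7: (row=0, col=2), (row=1, col=1), (row=2, col=0), (row=5, col=3), (row=6, col=4), (row=7, col=5), (row=8, col=6), (row=9, col=7)
  Distance 8: (row=0, col=1), (row=1, col=0), (row=3, col=0), (row=5, col=2), (row=6, col=3), (row=7, col=4), (row=8, col=5), (row=9, col=6), (row=10, col=7)
  Distance 9: (row=0, col=0), (row=4, col=0), (row=5, col=1), (row=6, col=2), (row=7, col=3), (row=8, col=4), (row=9, col=5), (row=10, col=6), (row=11, col=7)
  Distance 10: (row=5, col=0), (row=6, col=1), (row=7, col=2), (row=8, col=3), (row=9, col=4), (row=10, col=5), (row=11, col=6)
  Distance 11: (row=6, col=0), (row=7, col=1), (row=8, col=2), (row=9, col=3), (row=10, col=4), (row=11, col=5)
  Distance 12: (row=7, col=0), (row=8, col=1), (row=9, col=2), (row=10, col=3), (row=11, col=4)
  Distance 13: (row=8, col=0), (row=9, col=1), (row=10, col=2), (row=11, col=3)
  Distance 14: (row=9, col=0), (row=10, col=1), (row=11, col=2)
  Distance 15: (row=10, col=0), (row=11, col=1)
  Distance 16: (row=11, col=0)
Total reachable: 92 (grid has 92 open cells total)

Answer: Reachable cells: 92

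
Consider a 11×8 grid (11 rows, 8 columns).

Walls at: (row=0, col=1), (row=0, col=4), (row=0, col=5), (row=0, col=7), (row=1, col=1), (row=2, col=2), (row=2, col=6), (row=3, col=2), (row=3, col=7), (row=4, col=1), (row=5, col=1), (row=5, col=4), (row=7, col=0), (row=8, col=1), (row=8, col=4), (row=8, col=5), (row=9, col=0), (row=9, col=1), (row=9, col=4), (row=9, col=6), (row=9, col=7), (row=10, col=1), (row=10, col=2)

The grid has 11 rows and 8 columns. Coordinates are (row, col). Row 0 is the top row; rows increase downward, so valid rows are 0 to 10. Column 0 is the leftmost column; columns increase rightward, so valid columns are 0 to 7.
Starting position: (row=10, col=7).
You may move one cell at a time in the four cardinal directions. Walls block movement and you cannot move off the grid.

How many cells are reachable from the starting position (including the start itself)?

BFS flood-fill from (row=10, col=7):
  Distance 0: (row=10, col=7)
  Distance 1: (row=10, col=6)
  Distance 2: (row=10, col=5)
  Distance 3: (row=9, col=5), (row=10, col=4)
  Distance 4: (row=10, col=3)
  Distance 5: (row=9, col=3)
  Distance 6: (row=8, col=3), (row=9, col=2)
  Distance 7: (row=7, col=3), (row=8, col=2)
  Distance 8: (row=6, col=3), (row=7, col=2), (row=7, col=4)
  Distance 9: (row=5, col=3), (row=6, col=2), (row=6, col=4), (row=7, col=1), (row=7, col=5)
  Distance 10: (row=4, col=3), (row=5, col=2), (row=6, col=1), (row=6, col=5), (row=7, col=6)
  Distance 11: (row=3, col=3), (row=4, col=2), (row=4, col=4), (row=5, col=5), (row=6, col=0), (row=6, col=6), (row=7, col=7), (row=8, col=6)
  Distance 12: (row=2, col=3), (row=3, col=4), (row=4, col=5), (row=5, col=0), (row=5, col=6), (row=6, col=7), (row=8, col=7)
  Distance 13: (row=1, col=3), (row=2, col=4), (row=3, col=5), (row=4, col=0), (row=4, col=6), (row=5, col=7)
  Distance 14: (row=0, col=3), (row=1, col=2), (row=1, col=4), (row=2, col=5), (row=3, col=0), (row=3, col=6), (row=4, col=7)
  Distance 15: (row=0, col=2), (row=1, col=5), (row=2, col=0), (row=3, col=1)
  Distance 16: (row=1, col=0), (row=1, col=6), (row=2, col=1)
  Distance 17: (row=0, col=0), (row=0, col=6), (row=1, col=7)
  Distance 18: (row=2, col=7)
Total reachable: 63 (grid has 65 open cells total)

Answer: Reachable cells: 63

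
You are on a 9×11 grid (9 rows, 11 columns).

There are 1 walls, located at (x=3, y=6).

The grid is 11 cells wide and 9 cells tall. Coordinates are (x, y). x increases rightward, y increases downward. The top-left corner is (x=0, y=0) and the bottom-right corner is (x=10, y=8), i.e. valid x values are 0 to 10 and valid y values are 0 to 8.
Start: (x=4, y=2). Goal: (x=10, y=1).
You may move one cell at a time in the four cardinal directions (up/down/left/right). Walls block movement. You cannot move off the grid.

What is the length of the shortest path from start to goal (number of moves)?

BFS from (x=4, y=2) until reaching (x=10, y=1):
  Distance 0: (x=4, y=2)
  Distance 1: (x=4, y=1), (x=3, y=2), (x=5, y=2), (x=4, y=3)
  Distance 2: (x=4, y=0), (x=3, y=1), (x=5, y=1), (x=2, y=2), (x=6, y=2), (x=3, y=3), (x=5, y=3), (x=4, y=4)
  Distance 3: (x=3, y=0), (x=5, y=0), (x=2, y=1), (x=6, y=1), (x=1, y=2), (x=7, y=2), (x=2, y=3), (x=6, y=3), (x=3, y=4), (x=5, y=4), (x=4, y=5)
  Distance 4: (x=2, y=0), (x=6, y=0), (x=1, y=1), (x=7, y=1), (x=0, y=2), (x=8, y=2), (x=1, y=3), (x=7, y=3), (x=2, y=4), (x=6, y=4), (x=3, y=5), (x=5, y=5), (x=4, y=6)
  Distance 5: (x=1, y=0), (x=7, y=0), (x=0, y=1), (x=8, y=1), (x=9, y=2), (x=0, y=3), (x=8, y=3), (x=1, y=4), (x=7, y=4), (x=2, y=5), (x=6, y=5), (x=5, y=6), (x=4, y=7)
  Distance 6: (x=0, y=0), (x=8, y=0), (x=9, y=1), (x=10, y=2), (x=9, y=3), (x=0, y=4), (x=8, y=4), (x=1, y=5), (x=7, y=5), (x=2, y=6), (x=6, y=6), (x=3, y=7), (x=5, y=7), (x=4, y=8)
  Distance 7: (x=9, y=0), (x=10, y=1), (x=10, y=3), (x=9, y=4), (x=0, y=5), (x=8, y=5), (x=1, y=6), (x=7, y=6), (x=2, y=7), (x=6, y=7), (x=3, y=8), (x=5, y=8)  <- goal reached here
One shortest path (7 moves): (x=4, y=2) -> (x=5, y=2) -> (x=6, y=2) -> (x=7, y=2) -> (x=8, y=2) -> (x=9, y=2) -> (x=10, y=2) -> (x=10, y=1)

Answer: Shortest path length: 7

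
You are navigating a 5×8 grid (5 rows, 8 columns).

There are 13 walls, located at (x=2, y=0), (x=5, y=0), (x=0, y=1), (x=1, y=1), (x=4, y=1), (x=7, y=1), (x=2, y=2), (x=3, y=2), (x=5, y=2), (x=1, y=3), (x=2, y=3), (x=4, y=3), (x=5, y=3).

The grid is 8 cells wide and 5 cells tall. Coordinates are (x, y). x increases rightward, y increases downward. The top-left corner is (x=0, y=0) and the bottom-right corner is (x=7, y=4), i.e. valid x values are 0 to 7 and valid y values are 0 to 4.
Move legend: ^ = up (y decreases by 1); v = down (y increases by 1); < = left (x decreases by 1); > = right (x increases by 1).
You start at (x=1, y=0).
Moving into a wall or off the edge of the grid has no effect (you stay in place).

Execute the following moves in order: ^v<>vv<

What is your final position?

Answer: Final position: (x=0, y=0)

Derivation:
Start: (x=1, y=0)
  ^ (up): blocked, stay at (x=1, y=0)
  v (down): blocked, stay at (x=1, y=0)
  < (left): (x=1, y=0) -> (x=0, y=0)
  > (right): (x=0, y=0) -> (x=1, y=0)
  v (down): blocked, stay at (x=1, y=0)
  v (down): blocked, stay at (x=1, y=0)
  < (left): (x=1, y=0) -> (x=0, y=0)
Final: (x=0, y=0)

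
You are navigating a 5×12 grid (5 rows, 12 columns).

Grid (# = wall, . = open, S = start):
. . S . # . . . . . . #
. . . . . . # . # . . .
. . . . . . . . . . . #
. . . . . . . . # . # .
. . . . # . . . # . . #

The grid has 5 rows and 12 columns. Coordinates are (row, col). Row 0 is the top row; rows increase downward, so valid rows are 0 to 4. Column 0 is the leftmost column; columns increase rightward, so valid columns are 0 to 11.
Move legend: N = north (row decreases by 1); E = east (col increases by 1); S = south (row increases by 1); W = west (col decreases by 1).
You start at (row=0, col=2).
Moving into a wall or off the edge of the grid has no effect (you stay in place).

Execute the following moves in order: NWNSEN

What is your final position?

Start: (row=0, col=2)
  N (north): blocked, stay at (row=0, col=2)
  W (west): (row=0, col=2) -> (row=0, col=1)
  N (north): blocked, stay at (row=0, col=1)
  S (south): (row=0, col=1) -> (row=1, col=1)
  E (east): (row=1, col=1) -> (row=1, col=2)
  N (north): (row=1, col=2) -> (row=0, col=2)
Final: (row=0, col=2)

Answer: Final position: (row=0, col=2)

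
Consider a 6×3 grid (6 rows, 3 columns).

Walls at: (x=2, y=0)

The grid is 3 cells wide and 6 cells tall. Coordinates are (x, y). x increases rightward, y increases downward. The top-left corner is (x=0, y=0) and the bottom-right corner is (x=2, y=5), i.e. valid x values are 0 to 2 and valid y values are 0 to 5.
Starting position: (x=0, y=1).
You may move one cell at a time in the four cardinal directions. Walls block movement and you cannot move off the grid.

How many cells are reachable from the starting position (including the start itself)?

BFS flood-fill from (x=0, y=1):
  Distance 0: (x=0, y=1)
  Distance 1: (x=0, y=0), (x=1, y=1), (x=0, y=2)
  Distance 2: (x=1, y=0), (x=2, y=1), (x=1, y=2), (x=0, y=3)
  Distance 3: (x=2, y=2), (x=1, y=3), (x=0, y=4)
  Distance 4: (x=2, y=3), (x=1, y=4), (x=0, y=5)
  Distance 5: (x=2, y=4), (x=1, y=5)
  Distance 6: (x=2, y=5)
Total reachable: 17 (grid has 17 open cells total)

Answer: Reachable cells: 17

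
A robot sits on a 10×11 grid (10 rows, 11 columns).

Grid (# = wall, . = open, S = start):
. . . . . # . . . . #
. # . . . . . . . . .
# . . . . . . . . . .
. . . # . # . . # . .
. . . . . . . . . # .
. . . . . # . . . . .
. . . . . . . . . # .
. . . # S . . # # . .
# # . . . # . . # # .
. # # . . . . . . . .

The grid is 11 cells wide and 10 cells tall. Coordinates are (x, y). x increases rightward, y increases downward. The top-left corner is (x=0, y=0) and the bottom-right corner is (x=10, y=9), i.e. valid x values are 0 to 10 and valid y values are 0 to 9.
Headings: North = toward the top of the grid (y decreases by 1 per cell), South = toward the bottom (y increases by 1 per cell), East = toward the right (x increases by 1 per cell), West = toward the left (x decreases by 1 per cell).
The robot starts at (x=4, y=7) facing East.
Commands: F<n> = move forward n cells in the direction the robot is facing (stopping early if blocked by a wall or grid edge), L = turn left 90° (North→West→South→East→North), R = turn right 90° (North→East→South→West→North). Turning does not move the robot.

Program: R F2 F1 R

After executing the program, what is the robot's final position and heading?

Start: (x=4, y=7), facing East
  R: turn right, now facing South
  F2: move forward 2, now at (x=4, y=9)
  F1: move forward 0/1 (blocked), now at (x=4, y=9)
  R: turn right, now facing West
Final: (x=4, y=9), facing West

Answer: Final position: (x=4, y=9), facing West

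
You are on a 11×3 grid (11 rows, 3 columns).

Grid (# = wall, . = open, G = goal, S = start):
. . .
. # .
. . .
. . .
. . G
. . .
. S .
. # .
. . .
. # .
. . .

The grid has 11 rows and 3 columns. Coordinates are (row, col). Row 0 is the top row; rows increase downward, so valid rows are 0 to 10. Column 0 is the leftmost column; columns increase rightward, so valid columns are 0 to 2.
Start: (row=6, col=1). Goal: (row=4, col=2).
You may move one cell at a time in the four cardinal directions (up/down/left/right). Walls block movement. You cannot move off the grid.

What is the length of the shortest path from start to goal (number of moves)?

BFS from (row=6, col=1) until reaching (row=4, col=2):
  Distance 0: (row=6, col=1)
  Distance 1: (row=5, col=1), (row=6, col=0), (row=6, col=2)
  Distance 2: (row=4, col=1), (row=5, col=0), (row=5, col=2), (row=7, col=0), (row=7, col=2)
  Distance 3: (row=3, col=1), (row=4, col=0), (row=4, col=2), (row=8, col=0), (row=8, col=2)  <- goal reached here
One shortest path (3 moves): (row=6, col=1) -> (row=6, col=2) -> (row=5, col=2) -> (row=4, col=2)

Answer: Shortest path length: 3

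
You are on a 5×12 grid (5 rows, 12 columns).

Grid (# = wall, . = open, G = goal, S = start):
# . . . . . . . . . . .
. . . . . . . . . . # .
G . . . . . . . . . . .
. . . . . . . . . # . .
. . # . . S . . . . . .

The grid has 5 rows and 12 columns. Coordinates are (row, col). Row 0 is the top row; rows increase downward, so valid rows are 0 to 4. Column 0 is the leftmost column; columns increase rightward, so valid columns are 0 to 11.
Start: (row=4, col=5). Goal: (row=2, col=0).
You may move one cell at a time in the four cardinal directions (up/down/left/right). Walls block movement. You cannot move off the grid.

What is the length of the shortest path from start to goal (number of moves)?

BFS from (row=4, col=5) until reaching (row=2, col=0):
  Distance 0: (row=4, col=5)
  Distance 1: (row=3, col=5), (row=4, col=4), (row=4, col=6)
  Distance 2: (row=2, col=5), (row=3, col=4), (row=3, col=6), (row=4, col=3), (row=4, col=7)
  Distance 3: (row=1, col=5), (row=2, col=4), (row=2, col=6), (row=3, col=3), (row=3, col=7), (row=4, col=8)
  Distance 4: (row=0, col=5), (row=1, col=4), (row=1, col=6), (row=2, col=3), (row=2, col=7), (row=3, col=2), (row=3, col=8), (row=4, col=9)
  Distance 5: (row=0, col=4), (row=0, col=6), (row=1, col=3), (row=1, col=7), (row=2, col=2), (row=2, col=8), (row=3, col=1), (row=4, col=10)
  Distance 6: (row=0, col=3), (row=0, col=7), (row=1, col=2), (row=1, col=8), (row=2, col=1), (row=2, col=9), (row=3, col=0), (row=3, col=10), (row=4, col=1), (row=4, col=11)
  Distance 7: (row=0, col=2), (row=0, col=8), (row=1, col=1), (row=1, col=9), (row=2, col=0), (row=2, col=10), (row=3, col=11), (row=4, col=0)  <- goal reached here
One shortest path (7 moves): (row=4, col=5) -> (row=4, col=4) -> (row=4, col=3) -> (row=3, col=3) -> (row=3, col=2) -> (row=3, col=1) -> (row=3, col=0) -> (row=2, col=0)

Answer: Shortest path length: 7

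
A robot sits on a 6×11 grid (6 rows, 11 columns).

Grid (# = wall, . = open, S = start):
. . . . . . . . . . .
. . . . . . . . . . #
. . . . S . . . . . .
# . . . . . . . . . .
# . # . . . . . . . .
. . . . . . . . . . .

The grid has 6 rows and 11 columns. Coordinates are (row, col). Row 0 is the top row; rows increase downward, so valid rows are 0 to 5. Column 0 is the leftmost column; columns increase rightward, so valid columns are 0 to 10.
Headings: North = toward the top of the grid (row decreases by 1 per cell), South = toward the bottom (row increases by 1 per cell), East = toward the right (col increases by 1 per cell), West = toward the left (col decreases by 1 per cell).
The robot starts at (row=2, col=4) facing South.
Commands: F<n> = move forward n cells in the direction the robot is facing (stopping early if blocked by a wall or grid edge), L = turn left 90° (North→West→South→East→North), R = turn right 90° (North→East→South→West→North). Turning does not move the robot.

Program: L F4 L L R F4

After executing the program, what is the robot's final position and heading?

Start: (row=2, col=4), facing South
  L: turn left, now facing East
  F4: move forward 4, now at (row=2, col=8)
  L: turn left, now facing North
  L: turn left, now facing West
  R: turn right, now facing North
  F4: move forward 2/4 (blocked), now at (row=0, col=8)
Final: (row=0, col=8), facing North

Answer: Final position: (row=0, col=8), facing North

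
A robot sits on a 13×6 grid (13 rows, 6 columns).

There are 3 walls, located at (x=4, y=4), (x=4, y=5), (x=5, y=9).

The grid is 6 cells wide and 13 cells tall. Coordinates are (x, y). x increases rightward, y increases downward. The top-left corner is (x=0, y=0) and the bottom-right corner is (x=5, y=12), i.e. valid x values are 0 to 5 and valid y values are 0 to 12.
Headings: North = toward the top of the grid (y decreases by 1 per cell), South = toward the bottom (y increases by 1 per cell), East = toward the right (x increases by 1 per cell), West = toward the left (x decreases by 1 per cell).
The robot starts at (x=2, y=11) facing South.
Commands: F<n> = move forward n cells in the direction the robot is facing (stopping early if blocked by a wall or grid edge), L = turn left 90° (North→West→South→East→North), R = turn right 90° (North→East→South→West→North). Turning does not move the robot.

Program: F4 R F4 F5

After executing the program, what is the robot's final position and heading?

Start: (x=2, y=11), facing South
  F4: move forward 1/4 (blocked), now at (x=2, y=12)
  R: turn right, now facing West
  F4: move forward 2/4 (blocked), now at (x=0, y=12)
  F5: move forward 0/5 (blocked), now at (x=0, y=12)
Final: (x=0, y=12), facing West

Answer: Final position: (x=0, y=12), facing West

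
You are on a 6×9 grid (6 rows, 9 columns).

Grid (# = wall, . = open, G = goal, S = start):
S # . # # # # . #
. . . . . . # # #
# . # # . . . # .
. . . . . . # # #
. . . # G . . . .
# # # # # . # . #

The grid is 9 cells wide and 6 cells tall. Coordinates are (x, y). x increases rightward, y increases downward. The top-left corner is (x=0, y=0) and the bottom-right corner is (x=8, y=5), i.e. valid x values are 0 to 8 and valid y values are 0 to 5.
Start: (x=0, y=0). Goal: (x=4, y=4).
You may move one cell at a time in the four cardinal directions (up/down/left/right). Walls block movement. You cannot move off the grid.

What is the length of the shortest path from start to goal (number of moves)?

Answer: Shortest path length: 8

Derivation:
BFS from (x=0, y=0) until reaching (x=4, y=4):
  Distance 0: (x=0, y=0)
  Distance 1: (x=0, y=1)
  Distance 2: (x=1, y=1)
  Distance 3: (x=2, y=1), (x=1, y=2)
  Distance 4: (x=2, y=0), (x=3, y=1), (x=1, y=3)
  Distance 5: (x=4, y=1), (x=0, y=3), (x=2, y=3), (x=1, y=4)
  Distance 6: (x=5, y=1), (x=4, y=2), (x=3, y=3), (x=0, y=4), (x=2, y=4)
  Distance 7: (x=5, y=2), (x=4, y=3)
  Distance 8: (x=6, y=2), (x=5, y=3), (x=4, y=4)  <- goal reached here
One shortest path (8 moves): (x=0, y=0) -> (x=0, y=1) -> (x=1, y=1) -> (x=2, y=1) -> (x=3, y=1) -> (x=4, y=1) -> (x=4, y=2) -> (x=4, y=3) -> (x=4, y=4)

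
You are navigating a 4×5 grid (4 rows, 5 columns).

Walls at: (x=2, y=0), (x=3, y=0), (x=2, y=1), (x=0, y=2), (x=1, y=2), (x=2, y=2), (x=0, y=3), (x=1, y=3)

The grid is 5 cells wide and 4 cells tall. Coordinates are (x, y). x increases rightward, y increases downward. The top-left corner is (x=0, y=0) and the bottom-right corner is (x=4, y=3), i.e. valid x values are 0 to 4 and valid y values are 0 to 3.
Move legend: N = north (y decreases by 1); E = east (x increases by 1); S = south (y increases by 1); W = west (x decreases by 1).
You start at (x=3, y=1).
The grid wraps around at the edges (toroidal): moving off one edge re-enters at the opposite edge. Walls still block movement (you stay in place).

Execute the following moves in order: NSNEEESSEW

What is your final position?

Answer: Final position: (x=0, y=1)

Derivation:
Start: (x=3, y=1)
  N (north): blocked, stay at (x=3, y=1)
  S (south): (x=3, y=1) -> (x=3, y=2)
  N (north): (x=3, y=2) -> (x=3, y=1)
  E (east): (x=3, y=1) -> (x=4, y=1)
  E (east): (x=4, y=1) -> (x=0, y=1)
  E (east): (x=0, y=1) -> (x=1, y=1)
  S (south): blocked, stay at (x=1, y=1)
  S (south): blocked, stay at (x=1, y=1)
  E (east): blocked, stay at (x=1, y=1)
  W (west): (x=1, y=1) -> (x=0, y=1)
Final: (x=0, y=1)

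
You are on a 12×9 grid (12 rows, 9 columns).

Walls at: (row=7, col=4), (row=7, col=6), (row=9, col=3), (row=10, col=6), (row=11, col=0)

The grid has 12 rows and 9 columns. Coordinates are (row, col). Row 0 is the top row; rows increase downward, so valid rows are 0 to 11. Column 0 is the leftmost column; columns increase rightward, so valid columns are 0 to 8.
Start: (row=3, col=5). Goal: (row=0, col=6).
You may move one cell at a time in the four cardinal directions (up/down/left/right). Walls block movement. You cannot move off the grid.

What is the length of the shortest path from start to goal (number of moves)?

Answer: Shortest path length: 4

Derivation:
BFS from (row=3, col=5) until reaching (row=0, col=6):
  Distance 0: (row=3, col=5)
  Distance 1: (row=2, col=5), (row=3, col=4), (row=3, col=6), (row=4, col=5)
  Distance 2: (row=1, col=5), (row=2, col=4), (row=2, col=6), (row=3, col=3), (row=3, col=7), (row=4, col=4), (row=4, col=6), (row=5, col=5)
  Distance 3: (row=0, col=5), (row=1, col=4), (row=1, col=6), (row=2, col=3), (row=2, col=7), (row=3, col=2), (row=3, col=8), (row=4, col=3), (row=4, col=7), (row=5, col=4), (row=5, col=6), (row=6, col=5)
  Distance 4: (row=0, col=4), (row=0, col=6), (row=1, col=3), (row=1, col=7), (row=2, col=2), (row=2, col=8), (row=3, col=1), (row=4, col=2), (row=4, col=8), (row=5, col=3), (row=5, col=7), (row=6, col=4), (row=6, col=6), (row=7, col=5)  <- goal reached here
One shortest path (4 moves): (row=3, col=5) -> (row=3, col=6) -> (row=2, col=6) -> (row=1, col=6) -> (row=0, col=6)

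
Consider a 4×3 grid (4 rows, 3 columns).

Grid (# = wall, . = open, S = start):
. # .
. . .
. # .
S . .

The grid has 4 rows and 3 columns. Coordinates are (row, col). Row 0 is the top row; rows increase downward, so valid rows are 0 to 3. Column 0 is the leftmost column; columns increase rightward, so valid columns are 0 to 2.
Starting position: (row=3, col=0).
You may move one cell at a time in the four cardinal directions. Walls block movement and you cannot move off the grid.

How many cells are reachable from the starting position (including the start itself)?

BFS flood-fill from (row=3, col=0):
  Distance 0: (row=3, col=0)
  Distance 1: (row=2, col=0), (row=3, col=1)
  Distance 2: (row=1, col=0), (row=3, col=2)
  Distance 3: (row=0, col=0), (row=1, col=1), (row=2, col=2)
  Distance 4: (row=1, col=2)
  Distance 5: (row=0, col=2)
Total reachable: 10 (grid has 10 open cells total)

Answer: Reachable cells: 10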